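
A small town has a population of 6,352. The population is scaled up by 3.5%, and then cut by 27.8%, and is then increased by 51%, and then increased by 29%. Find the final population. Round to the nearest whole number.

9,246

3.5% increase: 6,352 × 1.035 = 6574.32.
27.8% decrease: 6574.32 × 0.722 = 4746.65904.
51% increase: 4746.65904 × 1.51 = 7167.4551504.
Apply the 29% increase: 7167.4551504 × 1.29 = 9246.017144016 ≈ 9,246.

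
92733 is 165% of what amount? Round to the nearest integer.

92733 ÷ 1.65 ≈ 56202.

56202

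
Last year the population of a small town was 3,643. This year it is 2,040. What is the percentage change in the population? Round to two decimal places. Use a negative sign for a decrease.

-44.00%

Change: 2,040 − 3,643 = -1,603.
Relative to the original: -1,603 ÷ 3,643 ≈ -44.00%.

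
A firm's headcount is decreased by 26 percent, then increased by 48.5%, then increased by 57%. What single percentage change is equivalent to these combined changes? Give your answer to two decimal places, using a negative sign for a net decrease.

72.53%

The combined multiplier is 0.74 × 1.485 × 1.57 = 1.725273.
That corresponds to an increase of 72.53%.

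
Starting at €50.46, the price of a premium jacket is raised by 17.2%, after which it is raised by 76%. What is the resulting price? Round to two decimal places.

Apply the 17.2% increase: €50.46 × 1.172 = €59.13912.
After the 76% increase: €59.13912 × 1.76 = €104.0848512 ≈ €104.08.

€104.08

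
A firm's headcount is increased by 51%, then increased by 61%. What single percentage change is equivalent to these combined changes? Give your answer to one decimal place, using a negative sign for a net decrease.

143.1%

The combined multiplier is 1.51 × 1.61 = 2.4311.
That corresponds to an increase of 143.1%.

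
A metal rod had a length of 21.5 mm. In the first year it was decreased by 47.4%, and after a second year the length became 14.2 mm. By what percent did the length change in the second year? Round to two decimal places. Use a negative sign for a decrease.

After the first year: 21.5 × 0.526 = 11.309.
Second-year multiplier: 14.2 ÷ 11.309 ≈ 1.255637.
That is a change of 25.56%.

25.56%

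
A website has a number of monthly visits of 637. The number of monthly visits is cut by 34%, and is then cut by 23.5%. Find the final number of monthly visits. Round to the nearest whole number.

322

Apply the 34% decrease: 637 × 0.66 = 420.42.
After the 23.5% decrease: 420.42 × 0.765 = 321.6213 ≈ 322.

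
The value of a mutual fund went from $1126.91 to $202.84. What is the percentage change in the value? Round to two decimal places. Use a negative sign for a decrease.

-82.00%

Change: $202.84 − $1126.91 = -$924.07.
Relative to the original: -$924.07 ÷ $1126.91 ≈ -82.00%.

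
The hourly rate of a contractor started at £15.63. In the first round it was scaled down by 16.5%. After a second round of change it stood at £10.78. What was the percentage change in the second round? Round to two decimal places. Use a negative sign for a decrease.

-17.40%

After the first round: £15.63 × 0.835 = £13.05105.
Second-round multiplier: £10.78 ÷ £13.05105 ≈ 0.825987.
That is a change of -17.40%.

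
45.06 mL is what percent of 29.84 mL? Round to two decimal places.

151.01%

45.06 mL ÷ 29.84 mL ≈ 151.01%.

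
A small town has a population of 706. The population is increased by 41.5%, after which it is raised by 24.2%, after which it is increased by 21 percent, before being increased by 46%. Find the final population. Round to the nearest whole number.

2192

Each change multiplies by a factor: 1.415 × 1.242 × 1.21 × 1.46 = 3.104675838.
706 × 3.104675838 = 2191.901141628 ≈ 2192.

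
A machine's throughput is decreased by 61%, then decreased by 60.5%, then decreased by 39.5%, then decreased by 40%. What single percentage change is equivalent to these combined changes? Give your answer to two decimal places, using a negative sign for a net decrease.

-94.41%

A 61% decrease multiplies by 0.39.
Then a 60.5% decrease: 0.39 × 0.395 = 0.15405.
Then a 39.5% decrease: 0.15405 × 0.605 = 0.09320025.
Then a 40% decrease: 0.09320025 × 0.6 = 0.05592015.
Overall factor 0.05592015, i.e. -94.41%.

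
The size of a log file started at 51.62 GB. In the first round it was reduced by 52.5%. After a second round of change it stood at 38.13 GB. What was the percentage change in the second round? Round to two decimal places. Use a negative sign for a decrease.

55.51%

After the first round: 51.62 × 0.475 = 24.5195.
Second-round multiplier: 38.13 ÷ 24.5195 ≈ 1.555089.
That is a change of 55.51%.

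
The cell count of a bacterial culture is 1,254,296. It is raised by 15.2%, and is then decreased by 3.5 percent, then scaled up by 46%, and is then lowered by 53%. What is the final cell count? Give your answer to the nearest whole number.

Each change multiplies by a factor: 1.152 × 0.965 × 1.46 × 0.47 = 0.762834816.
1,254,296 × 0.762834816 = 956820.658369536 ≈ 956,821.

956,821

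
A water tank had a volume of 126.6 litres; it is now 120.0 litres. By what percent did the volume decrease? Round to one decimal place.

Change: 120.0 − 126.6 = -6.6.
Relative to the original: -6.6 ÷ 126.6 ≈ -5.2%.
So the volume decreased by 5.2%.

5.2%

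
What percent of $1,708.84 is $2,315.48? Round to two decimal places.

135.50%

$2,315.48 ÷ $1,708.84 ≈ 135.50%.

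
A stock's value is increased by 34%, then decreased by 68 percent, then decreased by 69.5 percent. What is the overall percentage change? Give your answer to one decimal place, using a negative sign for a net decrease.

A 34% increase multiplies by 1.34.
Then a 68% decrease: 1.34 × 0.32 = 0.4288.
Then a 69.5% decrease: 0.4288 × 0.305 = 0.130784.
Overall factor 0.130784, i.e. -86.9%.

-86.9%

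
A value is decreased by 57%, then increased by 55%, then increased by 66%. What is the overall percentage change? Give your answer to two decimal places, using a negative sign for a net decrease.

A 57% decrease multiplies by 0.43.
Then a 55% increase: 0.43 × 1.55 = 0.6665.
Then a 66% increase: 0.6665 × 1.66 = 1.10639.
Overall factor 1.10639, i.e. 10.64%.

10.64%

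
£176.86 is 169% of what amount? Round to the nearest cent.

£176.86 ÷ 1.69 ≈ £104.65.

£104.65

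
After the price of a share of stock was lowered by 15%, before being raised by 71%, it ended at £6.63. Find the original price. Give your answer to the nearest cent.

£4.56

The overall multiplier applied was 0.85 × 1.71 = 1.4535.
So the original price was £6.63 ÷ 1.4535 ≈ £4.56.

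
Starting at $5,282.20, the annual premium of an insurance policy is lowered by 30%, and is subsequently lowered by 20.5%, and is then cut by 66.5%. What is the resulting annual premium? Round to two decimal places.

Each change multiplies by a factor: 0.7 × 0.795 × 0.335 = 0.1864275.
$5,282.20 × 0.1864275 = $984.7473405 ≈ $984.75.

$984.75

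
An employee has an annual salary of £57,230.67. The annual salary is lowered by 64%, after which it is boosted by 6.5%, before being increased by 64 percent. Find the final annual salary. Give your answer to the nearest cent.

£35,985.27

64% decrease: £57,230.67 × 0.36 = £20603.0412.
After the 6.5% increase: £20603.0412 × 1.065 = £21942.238878.
After the 64% increase: £21942.238878 × 1.64 = £35985.27175992 ≈ £35,985.27.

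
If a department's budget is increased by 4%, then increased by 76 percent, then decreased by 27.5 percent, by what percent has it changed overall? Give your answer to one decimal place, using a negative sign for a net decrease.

A 4% increase multiplies by 1.04.
Then a 76% increase: 1.04 × 1.76 = 1.8304.
Then a 27.5% decrease: 1.8304 × 0.725 = 1.32704.
Overall factor 1.32704, i.e. 32.7%.

32.7%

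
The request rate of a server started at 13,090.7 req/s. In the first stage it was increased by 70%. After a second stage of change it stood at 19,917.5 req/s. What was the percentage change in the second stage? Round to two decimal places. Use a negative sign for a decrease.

After the first stage: 13,090.7 × 1.7 = 22254.19.
Second-stage multiplier: 19,917.5 ÷ 22254.19 ≈ 0.895.
That is a change of -10.50%.

-10.50%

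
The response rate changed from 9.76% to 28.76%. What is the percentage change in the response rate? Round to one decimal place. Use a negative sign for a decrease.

194.7%

The change is 28.76 − 9.76 = 19.00 percentage points.
Relative to the original 9.76%, that is 19.00 ÷ 9.76 ≈ 194.7%.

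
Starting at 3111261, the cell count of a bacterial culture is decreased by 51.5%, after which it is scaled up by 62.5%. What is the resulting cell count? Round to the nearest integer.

2452063

After the 51.5% decrease: 3111261 × 0.485 = 1508961.585.
After the 62.5% increase: 1508961.585 × 1.625 = 2452062.575625 ≈ 2452063.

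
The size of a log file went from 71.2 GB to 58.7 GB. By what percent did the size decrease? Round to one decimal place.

17.6%

Change: 58.7 − 71.2 = -12.5.
Relative to the original: -12.5 ÷ 71.2 ≈ -17.6%.
So the size decreased by 17.6%.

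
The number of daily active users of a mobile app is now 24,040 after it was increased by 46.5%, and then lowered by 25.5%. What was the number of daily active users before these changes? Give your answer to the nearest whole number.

22,026

The overall multiplier applied was 1.465 × 0.745 = 1.091425.
So the original number of daily active users was 24,040 ÷ 1.091425 ≈ 22,026.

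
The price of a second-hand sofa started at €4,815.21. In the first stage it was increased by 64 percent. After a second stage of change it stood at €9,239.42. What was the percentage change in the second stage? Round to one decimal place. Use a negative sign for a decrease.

After the first stage: €4,815.21 × 1.64 = €7896.9444.
Second-stage multiplier: €9,239.42 ÷ €7896.9444 ≈ 1.17.
That is a change of 17.0%.

17.0%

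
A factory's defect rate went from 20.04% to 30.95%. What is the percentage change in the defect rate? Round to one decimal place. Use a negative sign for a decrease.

54.4%

The change is 30.95 − 20.04 = 10.91 percentage points.
Relative to the original 20.04%, that is 10.91 ÷ 20.04 ≈ 54.4%.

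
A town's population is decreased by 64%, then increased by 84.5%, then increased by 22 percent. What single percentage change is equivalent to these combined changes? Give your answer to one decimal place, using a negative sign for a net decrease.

A 64% decrease multiplies by 0.36.
Then an 84.5% increase: 0.36 × 1.845 = 0.6642.
Then a 22% increase: 0.6642 × 1.22 = 0.810324.
Overall factor 0.810324, i.e. -19.0%.

-19.0%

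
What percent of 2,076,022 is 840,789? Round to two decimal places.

40.50%

840,789 ÷ 2,076,022 ≈ 40.50%.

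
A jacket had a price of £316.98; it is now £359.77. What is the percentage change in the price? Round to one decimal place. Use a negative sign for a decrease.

Change: £359.77 − £316.98 = £42.79.
Relative to the original: £42.79 ÷ £316.98 ≈ 13.5%.

13.5%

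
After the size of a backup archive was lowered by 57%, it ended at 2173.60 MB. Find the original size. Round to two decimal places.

5054.88 MB

The overall multiplier applied was 0.43.
So the original size was 2173.60 ÷ 0.43 ≈ 5054.88 MB.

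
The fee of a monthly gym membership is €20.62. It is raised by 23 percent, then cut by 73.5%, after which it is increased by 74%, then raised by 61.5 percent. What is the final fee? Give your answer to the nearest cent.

Each change multiplies by a factor: 1.23 × 0.265 × 1.74 × 1.615 = 0.915952095.
€20.62 × 0.915952095 = €18.8869321989 ≈ €18.89.

€18.89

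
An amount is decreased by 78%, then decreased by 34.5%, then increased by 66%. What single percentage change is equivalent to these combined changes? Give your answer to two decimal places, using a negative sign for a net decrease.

The combined multiplier is 0.22 × 0.655 × 1.66 = 0.239206.
That corresponds to a decrease of 76.08%.

-76.08%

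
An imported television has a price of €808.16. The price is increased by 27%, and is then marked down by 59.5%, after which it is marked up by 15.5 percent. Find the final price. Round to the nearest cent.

Each change multiplies by a factor: 1.27 × 0.405 × 1.155 = 0.59407425.
€808.16 × 0.59407425 = €480.10704588 ≈ €480.11.

€480.11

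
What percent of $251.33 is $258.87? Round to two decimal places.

103.00%

$258.87 ÷ $251.33 ≈ 103.00%.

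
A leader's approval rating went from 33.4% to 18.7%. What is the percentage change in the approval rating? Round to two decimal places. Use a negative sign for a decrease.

-44.01%

The change is 18.7 − 33.4 = -14.7 percentage points.
Relative to the original 33.4%, that is -14.7 ÷ 33.4 ≈ -44.01%.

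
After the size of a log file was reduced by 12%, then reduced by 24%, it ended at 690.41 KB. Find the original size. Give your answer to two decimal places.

1032.31 KB

Undoing the 24% decrease: 690.41 ÷ 0.76 ≈ 908.434211.
Undoing the 12% decrease: 908.434211 ÷ 0.88 ≈ 1032.31 KB.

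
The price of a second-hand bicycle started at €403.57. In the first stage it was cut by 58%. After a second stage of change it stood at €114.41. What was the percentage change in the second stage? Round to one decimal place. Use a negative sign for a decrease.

-32.5%

After the first stage: €403.57 × 0.42 = €169.4994.
Second-stage multiplier: €114.41 ÷ €169.4994 ≈ 0.67499.
That is a change of -32.5%.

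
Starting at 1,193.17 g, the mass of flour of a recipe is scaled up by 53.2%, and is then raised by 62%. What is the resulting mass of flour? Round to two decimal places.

2,961.26 g

Apply the 53.2% increase: 1,193.17 × 1.532 = 1827.93644.
62% increase: 1827.93644 × 1.62 = 2961.2570328 ≈ 2,961.26.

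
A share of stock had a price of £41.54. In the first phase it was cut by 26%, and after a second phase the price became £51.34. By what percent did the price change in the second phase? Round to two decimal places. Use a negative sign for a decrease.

After the first phase: £41.54 × 0.74 = £30.7396.
Second-phase multiplier: £51.34 ÷ £30.7396 ≈ 1.670158.
That is a change of 67.02%.

67.02%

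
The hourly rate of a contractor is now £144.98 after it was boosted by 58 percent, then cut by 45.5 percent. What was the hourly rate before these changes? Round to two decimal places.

The overall multiplier applied was 1.58 × 0.545 = 0.8611.
So the original hourly rate was £144.98 ÷ 0.8611 ≈ £168.37.

£168.37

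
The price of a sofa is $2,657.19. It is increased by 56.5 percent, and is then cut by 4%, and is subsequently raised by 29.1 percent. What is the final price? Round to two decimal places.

$5,153.88

Each change multiplies by a factor: 1.565 × 0.96 × 1.291 = 1.9395984.
$2,657.19 × 1.9395984 = $5153.881472496 ≈ $5,153.88.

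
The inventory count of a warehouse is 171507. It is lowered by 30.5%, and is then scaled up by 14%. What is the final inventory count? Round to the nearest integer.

After the 30.5% decrease: 171507 × 0.695 = 119197.365.
After the 14% increase: 119197.365 × 1.14 = 135884.9961 ≈ 135885.

135885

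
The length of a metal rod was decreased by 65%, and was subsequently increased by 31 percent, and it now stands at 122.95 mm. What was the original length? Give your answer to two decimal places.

The overall multiplier applied was 0.35 × 1.31 = 0.4585.
So the original length was 122.95 ÷ 0.4585 ≈ 268.16 mm.

268.16 mm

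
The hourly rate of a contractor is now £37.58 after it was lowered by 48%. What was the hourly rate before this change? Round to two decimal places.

The overall multiplier applied was 0.52.
So the original hourly rate was £37.58 ÷ 0.52 ≈ £72.27.

£72.27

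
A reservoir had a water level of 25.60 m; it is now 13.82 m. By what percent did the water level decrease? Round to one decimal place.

Change: 13.82 − 25.60 = -11.78.
Relative to the original: -11.78 ÷ 25.60 ≈ -46.0%.
So the water level decreased by 46.0%.

46.0%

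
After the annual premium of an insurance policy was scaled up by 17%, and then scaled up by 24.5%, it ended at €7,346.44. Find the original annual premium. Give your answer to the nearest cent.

€5,043.38

Undoing the 24.5% increase: €7,346.44 ÷ 1.245 ≈ €5900.75502.
Undoing the 17% increase: €5900.75502 ÷ 1.17 ≈ €5,043.38.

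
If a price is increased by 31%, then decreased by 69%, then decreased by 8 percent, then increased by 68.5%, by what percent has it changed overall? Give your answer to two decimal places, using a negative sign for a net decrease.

-37.05%

The combined multiplier is 1.31 × 0.31 × 0.92 × 1.685 = 0.62953622.
That corresponds to a decrease of 37.05%.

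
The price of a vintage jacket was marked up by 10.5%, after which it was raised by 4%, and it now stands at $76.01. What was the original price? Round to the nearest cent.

$66.14

The overall multiplier applied was 1.105 × 1.04 = 1.1492.
So the original price was $76.01 ÷ 1.1492 ≈ $66.14.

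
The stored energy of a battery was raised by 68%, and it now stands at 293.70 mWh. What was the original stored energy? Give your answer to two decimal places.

174.82 mWh

The overall multiplier applied was 1.68.
So the original stored energy was 293.70 ÷ 1.68 ≈ 174.82 mWh.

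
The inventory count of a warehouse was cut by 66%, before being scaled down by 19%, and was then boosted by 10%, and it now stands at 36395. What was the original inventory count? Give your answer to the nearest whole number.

Undoing the 10% increase: 36395 ÷ 1.1 ≈ 33086.363636.
Undoing the 19% decrease: 33086.363636 ÷ 0.81 ≈ 40847.362514.
Undoing the 66% decrease: 40847.362514 ÷ 0.34 ≈ 120139.

120139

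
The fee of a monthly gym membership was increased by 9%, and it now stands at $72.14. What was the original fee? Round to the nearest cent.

The overall multiplier applied was 1.09.
So the original fee was $72.14 ÷ 1.09 ≈ $66.18.

$66.18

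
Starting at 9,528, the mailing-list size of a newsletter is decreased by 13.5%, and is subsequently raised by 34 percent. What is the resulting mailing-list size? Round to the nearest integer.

11,044

After the 13.5% decrease: 9,528 × 0.865 = 8241.72.
After the 34% increase: 8241.72 × 1.34 = 11043.9048 ≈ 11,044.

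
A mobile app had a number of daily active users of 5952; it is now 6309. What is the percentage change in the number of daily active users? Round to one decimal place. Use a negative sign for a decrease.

6.0%

Change: 6309 − 5952 = 357.
Relative to the original: 357 ÷ 5952 ≈ 6.0%.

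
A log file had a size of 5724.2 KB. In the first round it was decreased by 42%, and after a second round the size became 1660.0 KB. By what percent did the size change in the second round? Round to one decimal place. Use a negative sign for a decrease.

-50.0%

After the first round: 5724.2 × 0.58 = 3320.036.
Second-round multiplier: 1660.0 ÷ 3320.036 ≈ 0.49999.
That is a change of -50.0%.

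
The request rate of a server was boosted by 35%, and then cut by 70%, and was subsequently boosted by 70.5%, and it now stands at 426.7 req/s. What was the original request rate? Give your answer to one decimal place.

The overall multiplier applied was 1.35 × 0.3 × 1.705 = 0.690525.
So the original request rate was 426.7 ÷ 0.690525 ≈ 617.9 req/s.

617.9 req/s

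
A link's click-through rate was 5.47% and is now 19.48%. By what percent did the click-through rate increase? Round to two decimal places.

The change is 19.48 − 5.47 = 14.01 percentage points.
Relative to the original 5.47%, that is 14.01 ÷ 5.47 ≈ 256.12%.
So the click-through rate rose by 256.12%.

256.12%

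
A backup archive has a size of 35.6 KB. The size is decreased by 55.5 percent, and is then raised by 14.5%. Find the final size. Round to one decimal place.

18.1 KB

Each change multiplies by a factor: 0.445 × 1.145 = 0.509525.
35.6 × 0.509525 = 18.13909 ≈ 18.1.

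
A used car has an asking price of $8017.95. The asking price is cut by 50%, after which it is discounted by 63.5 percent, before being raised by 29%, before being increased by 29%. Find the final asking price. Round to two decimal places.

50% decrease: $8017.95 × 0.5 = $4008.975.
63.5% decrease: $4008.975 × 0.365 = $1463.275875.
Apply the 29% increase: $1463.275875 × 1.29 = $1887.62587875.
29% increase: $1887.62587875 × 1.29 = $2435.0373835875 ≈ $2435.04.

$2435.04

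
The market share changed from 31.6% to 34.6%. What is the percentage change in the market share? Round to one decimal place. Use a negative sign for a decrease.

The change is 34.6 − 31.6 = 3.0 percentage points.
Relative to the original 31.6%, that is 3.0 ÷ 31.6 ≈ 9.5%.

9.5%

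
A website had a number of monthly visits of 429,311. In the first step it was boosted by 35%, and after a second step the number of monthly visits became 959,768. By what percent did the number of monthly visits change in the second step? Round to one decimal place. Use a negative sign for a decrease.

After the first step: 429,311 × 1.35 = 579569.85.
Second-step multiplier: 959,768 ÷ 579569.85 ≈ 1.656.
That is a change of 65.6%.

65.6%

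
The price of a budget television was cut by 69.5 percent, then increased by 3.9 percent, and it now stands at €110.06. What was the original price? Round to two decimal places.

€347.31

The overall multiplier applied was 0.305 × 1.039 = 0.316895.
So the original price was €110.06 ÷ 0.316895 ≈ €347.31.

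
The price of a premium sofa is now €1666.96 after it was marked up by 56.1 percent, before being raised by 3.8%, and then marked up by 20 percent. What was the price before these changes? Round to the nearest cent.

Undoing the 20% increase: €1666.96 ÷ 1.2 ≈ €1389.133333.
Undoing the 3.8% increase: €1389.133333 ÷ 1.038 ≈ €1338.278741.
Undoing the 56.1% increase: €1338.278741 ÷ 1.561 ≈ €857.32.

€857.32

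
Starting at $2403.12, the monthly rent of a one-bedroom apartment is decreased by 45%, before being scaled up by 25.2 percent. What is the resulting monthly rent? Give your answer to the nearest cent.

$1654.79

Apply the 45% decrease: $2403.12 × 0.55 = $1321.716.
After the 25.2% increase: $1321.716 × 1.252 = $1654.788432 ≈ $1654.79.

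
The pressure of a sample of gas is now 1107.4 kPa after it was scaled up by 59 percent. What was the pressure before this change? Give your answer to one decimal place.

696.5 kPa

The overall multiplier applied was 1.59.
So the original pressure was 1107.4 ÷ 1.59 ≈ 696.5 kPa.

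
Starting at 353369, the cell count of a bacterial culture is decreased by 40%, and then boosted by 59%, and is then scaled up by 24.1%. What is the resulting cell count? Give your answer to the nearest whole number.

418359

Each change multiplies by a factor: 0.6 × 1.59 × 1.241 = 1.183914.
353369 × 1.183914 = 418358.506266 ≈ 418359.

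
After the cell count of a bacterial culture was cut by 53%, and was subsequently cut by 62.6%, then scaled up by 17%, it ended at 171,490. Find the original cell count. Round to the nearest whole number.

The overall multiplier applied was 0.47 × 0.374 × 1.17 = 0.2056626.
So the original cell count was 171,490 ÷ 0.2056626 ≈ 833,841.

833,841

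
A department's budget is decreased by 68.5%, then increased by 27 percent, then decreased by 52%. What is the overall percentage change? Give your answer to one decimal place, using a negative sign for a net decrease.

A 68.5% decrease multiplies by 0.315.
Then a 27% increase: 0.315 × 1.27 = 0.40005.
Then a 52% decrease: 0.40005 × 0.48 = 0.192024.
Overall factor 0.192024, i.e. -80.8%.

-80.8%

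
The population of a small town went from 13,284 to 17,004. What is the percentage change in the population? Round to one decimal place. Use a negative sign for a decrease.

Change: 17,004 − 13,284 = 3,720.
Relative to the original: 3,720 ÷ 13,284 ≈ 28.0%.

28.0%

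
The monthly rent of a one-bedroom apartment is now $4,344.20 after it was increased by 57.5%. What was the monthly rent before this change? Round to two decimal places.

The overall multiplier applied was 1.575.
So the original monthly rent was $4,344.20 ÷ 1.575 ≈ $2,758.22.

$2,758.22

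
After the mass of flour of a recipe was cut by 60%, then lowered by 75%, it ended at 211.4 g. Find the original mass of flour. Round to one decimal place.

Undoing the 75% decrease: 211.4 ÷ 0.25 = 845.6.
Undoing the 60% decrease: 845.6 ÷ 0.4 = 2114.0 g.

2114.0 g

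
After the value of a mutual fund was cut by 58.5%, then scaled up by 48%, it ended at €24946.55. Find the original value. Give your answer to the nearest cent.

€40616.33

The overall multiplier applied was 0.415 × 1.48 = 0.6142.
So the original value was €24946.55 ÷ 0.6142 ≈ €40616.33.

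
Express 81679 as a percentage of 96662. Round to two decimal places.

84.50%

81679 ÷ 96662 ≈ 84.50%.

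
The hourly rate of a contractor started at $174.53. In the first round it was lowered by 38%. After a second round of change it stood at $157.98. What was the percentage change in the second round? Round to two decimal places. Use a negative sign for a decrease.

After the first round: $174.53 × 0.62 = $108.2086.
Second-round multiplier: $157.98 ÷ $108.2086 ≈ 1.459958.
That is a change of 46.00%.

46.00%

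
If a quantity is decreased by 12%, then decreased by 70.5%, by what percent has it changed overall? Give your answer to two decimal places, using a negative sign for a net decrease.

-74.04%

A 12% decrease multiplies by 0.88.
Then a 70.5% decrease: 0.88 × 0.295 = 0.2596.
Overall factor 0.2596, i.e. -74.04%.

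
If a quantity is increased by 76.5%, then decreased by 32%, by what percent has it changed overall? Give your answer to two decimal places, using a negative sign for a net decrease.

20.02%

The combined multiplier is 1.765 × 0.68 = 1.2002.
That corresponds to an increase of 20.02%.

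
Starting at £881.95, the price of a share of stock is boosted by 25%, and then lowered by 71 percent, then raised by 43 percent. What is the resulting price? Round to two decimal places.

Each change multiplies by a factor: 1.25 × 0.29 × 1.43 = 0.518375.
£881.95 × 0.518375 = £457.18083125 ≈ £457.18.

£457.18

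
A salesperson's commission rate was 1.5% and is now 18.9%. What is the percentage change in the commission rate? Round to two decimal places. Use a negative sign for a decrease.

The change is 18.9 − 1.5 = 17.4 percentage points.
Relative to the original 1.5%, that is 17.4 ÷ 1.5 = 1160.00%.

1160.00%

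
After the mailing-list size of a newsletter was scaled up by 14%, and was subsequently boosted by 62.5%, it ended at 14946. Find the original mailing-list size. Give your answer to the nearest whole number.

Undoing the 62.5% increase: 14946 ÷ 1.625 ≈ 9197.538462.
Undoing the 14% increase: 9197.538462 ÷ 1.14 ≈ 8068.

8068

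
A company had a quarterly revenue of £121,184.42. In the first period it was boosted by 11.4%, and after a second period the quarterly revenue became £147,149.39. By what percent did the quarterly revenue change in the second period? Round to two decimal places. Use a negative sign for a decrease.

9.00%

After the first period: £121,184.42 × 1.114 = £134999.44388.
Second-period multiplier: £147,149.39 ÷ £134999.44388 ≈ 1.09.
That is a change of 9.00%.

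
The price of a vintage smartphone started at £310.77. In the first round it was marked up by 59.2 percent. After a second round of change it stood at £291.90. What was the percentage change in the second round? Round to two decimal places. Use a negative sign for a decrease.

After the first round: £310.77 × 1.592 = £494.74584.
Second-round multiplier: £291.90 ÷ £494.74584 ≈ 0.59.
That is a change of -41.00%.

-41.00%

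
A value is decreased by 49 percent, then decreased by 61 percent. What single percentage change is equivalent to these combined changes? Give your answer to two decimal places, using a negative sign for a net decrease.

The combined multiplier is 0.51 × 0.39 = 0.1989.
That corresponds to a decrease of 80.11%.

-80.11%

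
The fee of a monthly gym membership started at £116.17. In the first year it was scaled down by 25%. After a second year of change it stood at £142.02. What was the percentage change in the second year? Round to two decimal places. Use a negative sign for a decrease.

63.00%

After the first year: £116.17 × 0.75 = £87.1275.
Second-year multiplier: £142.02 ÷ £87.1275 ≈ 1.630025.
That is a change of 63.00%.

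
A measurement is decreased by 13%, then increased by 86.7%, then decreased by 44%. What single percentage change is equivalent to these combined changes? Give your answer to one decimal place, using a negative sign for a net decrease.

-9.0%

The combined multiplier is 0.87 × 1.867 × 0.56 = 0.9096024.
That corresponds to a decrease of 9.0%.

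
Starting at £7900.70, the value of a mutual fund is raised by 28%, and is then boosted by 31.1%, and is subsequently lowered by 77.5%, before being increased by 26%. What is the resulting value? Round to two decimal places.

Each change multiplies by a factor: 1.28 × 1.311 × 0.225 × 1.26 = 0.47573568.
£7900.70 × 0.47573568 = £3758.644886976 ≈ £3758.64.

£3758.64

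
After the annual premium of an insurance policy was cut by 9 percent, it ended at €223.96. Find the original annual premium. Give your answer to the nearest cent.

€246.11

The overall multiplier applied was 0.91.
So the original annual premium was €223.96 ÷ 0.91 ≈ €246.11.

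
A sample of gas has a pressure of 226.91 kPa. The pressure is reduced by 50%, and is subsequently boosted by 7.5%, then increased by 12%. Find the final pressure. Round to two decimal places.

136.60 kPa

50% decrease: 226.91 × 0.5 = 113.455.
7.5% increase: 113.455 × 1.075 = 121.964125.
12% increase: 121.964125 × 1.12 = 136.59982 ≈ 136.60.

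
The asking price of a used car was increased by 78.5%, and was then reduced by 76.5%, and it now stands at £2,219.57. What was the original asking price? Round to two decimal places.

The overall multiplier applied was 1.785 × 0.235 = 0.419475.
So the original asking price was £2,219.57 ÷ 0.419475 ≈ £5,291.30.

£5,291.30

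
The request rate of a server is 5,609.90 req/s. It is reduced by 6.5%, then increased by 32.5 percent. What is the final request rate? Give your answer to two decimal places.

6,949.96 req/s

Apply the 6.5% decrease: 5,609.90 × 0.935 = 5245.2565.
Apply the 32.5% increase: 5245.2565 × 1.325 = 6949.9648625 ≈ 6,949.96.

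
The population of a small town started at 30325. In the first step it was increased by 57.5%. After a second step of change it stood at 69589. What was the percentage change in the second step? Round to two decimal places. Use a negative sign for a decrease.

After the first step: 30325 × 1.575 = 47761.875.
Second-step multiplier: 69589 ÷ 47761.875 ≈ 1.456999.
That is a change of 45.70%.

45.70%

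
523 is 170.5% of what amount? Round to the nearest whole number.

523 ÷ 1.705 ≈ 307.

307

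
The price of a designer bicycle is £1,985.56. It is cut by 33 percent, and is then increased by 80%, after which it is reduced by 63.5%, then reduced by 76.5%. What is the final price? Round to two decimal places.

£205.40

Each change multiplies by a factor: 0.67 × 1.8 × 0.365 × 0.235 = 0.10344465.
£1,985.56 × 0.10344465 = £205.395559254 ≈ £205.40.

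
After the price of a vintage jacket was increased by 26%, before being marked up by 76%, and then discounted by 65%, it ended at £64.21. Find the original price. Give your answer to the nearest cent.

Undoing the 65% decrease: £64.21 ÷ 0.35 ≈ £183.457143.
Undoing the 76% increase: £183.457143 ÷ 1.76 ≈ £104.237013.
Undoing the 26% increase: £104.237013 ÷ 1.26 ≈ £82.73.

£82.73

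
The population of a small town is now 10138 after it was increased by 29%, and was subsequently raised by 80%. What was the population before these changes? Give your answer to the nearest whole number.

4366

The overall multiplier applied was 1.29 × 1.8 = 2.322.
So the original population was 10138 ÷ 2.322 ≈ 4366.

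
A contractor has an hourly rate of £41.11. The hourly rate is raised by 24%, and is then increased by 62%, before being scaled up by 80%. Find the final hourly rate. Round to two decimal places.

£148.65

Each change multiplies by a factor: 1.24 × 1.62 × 1.8 = 3.61584.
£41.11 × 3.61584 = £148.6471824 ≈ £148.65.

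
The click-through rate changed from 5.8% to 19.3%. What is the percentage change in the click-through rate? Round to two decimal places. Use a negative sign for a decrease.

232.76%

The change is 19.3 − 5.8 = 13.5 percentage points.
Relative to the original 5.8%, that is 13.5 ÷ 5.8 ≈ 232.76%.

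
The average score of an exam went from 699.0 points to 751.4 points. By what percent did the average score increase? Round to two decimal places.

7.50%

Change: 751.4 − 699.0 = 52.4.
Relative to the original: 52.4 ÷ 699.0 ≈ 7.50%.
So the average score increased by 7.50%.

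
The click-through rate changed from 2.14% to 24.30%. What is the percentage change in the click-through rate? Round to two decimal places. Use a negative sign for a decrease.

1035.51%

The change is 24.30 − 2.14 = 22.16 percentage points.
Relative to the original 2.14%, that is 22.16 ÷ 2.14 ≈ 1035.51%.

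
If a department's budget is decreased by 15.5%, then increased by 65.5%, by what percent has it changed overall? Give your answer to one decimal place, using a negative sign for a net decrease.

A 15.5% decrease multiplies by 0.845.
Then a 65.5% increase: 0.845 × 1.655 = 1.398475.
Overall factor 1.398475, i.e. 39.8%.

39.8%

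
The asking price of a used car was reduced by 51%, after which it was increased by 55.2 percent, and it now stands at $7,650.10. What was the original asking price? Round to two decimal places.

The overall multiplier applied was 0.49 × 1.552 = 0.76048.
So the original asking price was $7,650.10 ÷ 0.76048 ≈ $10,059.57.

$10,059.57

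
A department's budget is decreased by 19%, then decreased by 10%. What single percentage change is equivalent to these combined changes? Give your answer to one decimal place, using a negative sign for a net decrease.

-27.1%

The combined multiplier is 0.81 × 0.9 = 0.729.
That corresponds to a decrease of 27.1%.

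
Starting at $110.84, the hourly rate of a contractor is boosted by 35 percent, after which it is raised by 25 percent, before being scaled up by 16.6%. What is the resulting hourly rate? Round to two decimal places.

$218.09

After the 35% increase: $110.84 × 1.35 = $149.634.
After the 25% increase: $149.634 × 1.25 = $187.0425.
After the 16.6% increase: $187.0425 × 1.166 = $218.091555 ≈ $218.09.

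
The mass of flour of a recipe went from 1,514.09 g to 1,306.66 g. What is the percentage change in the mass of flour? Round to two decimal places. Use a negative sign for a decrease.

Change: 1,306.66 − 1,514.09 = -207.43.
Relative to the original: -207.43 ÷ 1,514.09 ≈ -13.70%.

-13.70%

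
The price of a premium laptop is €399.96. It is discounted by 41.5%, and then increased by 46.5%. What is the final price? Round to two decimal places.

Apply the 41.5% decrease: €399.96 × 0.585 = €233.9766.
After the 46.5% increase: €233.9766 × 1.465 = €342.775719 ≈ €342.78.

€342.78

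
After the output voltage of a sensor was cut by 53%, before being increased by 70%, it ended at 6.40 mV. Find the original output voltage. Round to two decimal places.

Undoing the 70% increase: 6.40 ÷ 1.7 ≈ 3.764706.
Undoing the 53% decrease: 3.764706 ÷ 0.47 ≈ 8.01 mV.

8.01 mV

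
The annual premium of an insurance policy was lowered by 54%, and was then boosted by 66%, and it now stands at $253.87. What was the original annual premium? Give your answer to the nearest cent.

Undoing the 66% increase: $253.87 ÷ 1.66 ≈ $152.933735.
Undoing the 54% decrease: $152.933735 ÷ 0.46 ≈ $332.46.

$332.46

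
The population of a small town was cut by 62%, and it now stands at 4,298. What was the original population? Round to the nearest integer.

11,311

The overall multiplier applied was 0.38.
So the original population was 4,298 ÷ 0.38 ≈ 11,311.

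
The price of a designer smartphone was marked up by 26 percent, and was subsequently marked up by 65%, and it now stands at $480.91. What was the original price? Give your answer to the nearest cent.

Undoing the 65% increase: $480.91 ÷ 1.65 ≈ $291.460606.
Undoing the 26% increase: $291.460606 ÷ 1.26 ≈ $231.32.

$231.32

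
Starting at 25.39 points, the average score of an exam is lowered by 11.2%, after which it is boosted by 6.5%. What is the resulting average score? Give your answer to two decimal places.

24.01 points

After the 11.2% decrease: 25.39 × 0.888 = 22.54632.
Apply the 6.5% increase: 22.54632 × 1.065 = 24.0118308 ≈ 24.01.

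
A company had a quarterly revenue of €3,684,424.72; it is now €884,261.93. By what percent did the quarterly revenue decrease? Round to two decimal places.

76.00%

Change: €884,261.93 − €3,684,424.72 = -€2,800,162.79.
Relative to the original: -€2,800,162.79 ÷ €3,684,424.72 ≈ -76.00%.
So the quarterly revenue decreased by 76.00%.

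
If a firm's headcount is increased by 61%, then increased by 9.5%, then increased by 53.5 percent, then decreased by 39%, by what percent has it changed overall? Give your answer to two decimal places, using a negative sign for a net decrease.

A 61% increase multiplies by 1.61.
Then a 9.5% increase: 1.61 × 1.095 = 1.76295.
Then a 53.5% increase: 1.76295 × 1.535 = 2.70612825.
Then a 39% decrease: 2.70612825 × 0.61 = 1.6507382325.
Overall factor 1.6507382325, i.e. 65.07%.

65.07%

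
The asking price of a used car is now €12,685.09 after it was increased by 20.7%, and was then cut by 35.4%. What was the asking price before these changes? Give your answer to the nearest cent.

€16,268.73

The overall multiplier applied was 1.207 × 0.646 = 0.779722.
So the original asking price was €12,685.09 ÷ 0.779722 ≈ €16,268.73.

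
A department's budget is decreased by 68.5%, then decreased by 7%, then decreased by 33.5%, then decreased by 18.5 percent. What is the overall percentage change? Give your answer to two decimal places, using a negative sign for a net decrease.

A 68.5% decrease multiplies by 0.315.
Then a 7% decrease: 0.315 × 0.93 = 0.29295.
Then a 33.5% decrease: 0.29295 × 0.665 = 0.19481175.
Then an 18.5% decrease: 0.19481175 × 0.815 = 0.15877157625.
Overall factor 0.15877157625, i.e. -84.12%.

-84.12%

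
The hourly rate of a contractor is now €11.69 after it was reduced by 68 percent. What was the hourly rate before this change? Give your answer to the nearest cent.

€36.53

The overall multiplier applied was 0.32.
So the original hourly rate was €11.69 ÷ 0.32 ≈ €36.53.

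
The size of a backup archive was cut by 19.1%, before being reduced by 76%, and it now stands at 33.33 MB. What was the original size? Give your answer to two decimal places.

171.66 MB

Undoing the 76% decrease: 33.33 ÷ 0.24 = 138.875.
Undoing the 19.1% decrease: 138.875 ÷ 0.809 ≈ 171.66 MB.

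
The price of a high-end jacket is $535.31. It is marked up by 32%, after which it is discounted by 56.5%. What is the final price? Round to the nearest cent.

$307.38

After the 32% increase: $535.31 × 1.32 = $706.6092.
After the 56.5% decrease: $706.6092 × 0.435 = $307.375002 ≈ $307.38.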